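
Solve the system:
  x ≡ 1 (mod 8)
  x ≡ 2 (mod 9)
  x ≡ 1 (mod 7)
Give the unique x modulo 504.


Moduli 8, 9, 7 are pairwise coprime; by CRT there is a unique solution modulo M = 8 · 9 · 7 = 504.
Solve pairwise, accumulating the modulus:
  Start with x ≡ 1 (mod 8).
  Combine with x ≡ 2 (mod 9): since gcd(8, 9) = 1, we get a unique residue mod 72.
    Write x = 1 + 8·t and substitute into x ≡ 2 (mod 9): 8·t ≡ 2 − 1 = 1 (mod 9).
    The inverse of 8 mod 9 is 8 (since 8·8 = 64 = 7·9 + 1), so t ≡ 8·1 = 8 ≡ 8 (mod 9).
    Then x = 1 + 8·8 = 65, valid modulo lcm(8, 9) = 72: x ≡ 65 (mod 72).
  Combine with x ≡ 1 (mod 7): since gcd(72, 7) = 1, we get a unique residue mod 504.
    Write x = 65 + 72·t and substitute into x ≡ 1 (mod 7): 72·t ≡ 1 − 65 = -64 (mod 7).
    Reduce coefficients mod 7: 2·t ≡ 6 (mod 7).
    The inverse of 2 mod 7 is 4 (since 2·4 = 8 = 1·7 + 1), so t ≡ 4·6 = 24 ≡ 3 (mod 7).
    Then x = 65 + 72·3 = 281, valid modulo lcm(72, 7) = 504: x ≡ 281 (mod 504).
Verify: 281 mod 8 = 1 ✓, 281 mod 9 = 2 ✓, 281 mod 7 = 1 ✓.

x ≡ 281 (mod 504).


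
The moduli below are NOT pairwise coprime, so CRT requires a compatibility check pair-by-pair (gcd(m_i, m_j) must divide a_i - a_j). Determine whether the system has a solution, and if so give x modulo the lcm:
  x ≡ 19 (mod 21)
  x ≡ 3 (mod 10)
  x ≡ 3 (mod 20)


Moduli 21, 10, 20 are not pairwise coprime, so CRT works modulo lcm(m_i) when all pairwise compatibility conditions hold.
Pairwise compatibility: gcd(m_i, m_j) must divide a_i - a_j for every pair.
Merge one congruence at a time:
  Start: x ≡ 19 (mod 21).
  Combine with x ≡ 3 (mod 10): gcd(21, 10) = 1; 3 - 19 = -16, which IS divisible by 1, so compatible.
    Write x = 19 + 21·t and substitute into x ≡ 3 (mod 10): 21·t ≡ 3 − 19 = -16 (mod 10).
    Reduce coefficients mod 10: 1·t ≡ 4 (mod 10).
    So t ≡ 4 (mod 10).
    Then x = 19 + 21·4 = 103, valid modulo lcm(21, 10) = 210: x ≡ 103 (mod 210).
  Combine with x ≡ 3 (mod 20): gcd(210, 20) = 10; 3 - 103 = -100, which IS divisible by 10, so compatible.
    Write x = 103 + 210·t and substitute into x ≡ 3 (mod 20): 210·t ≡ 3 − 103 = -100 (mod 20).
    Divide the congruence (and modulus) by g = 10: 21·t ≡ -10 (mod 2).
    Reduce coefficients mod 2: 1·t ≡ 0 (mod 2).
    So t ≡ 0 (mod 2).
    Then x = 103 + 210·0 = 103, valid modulo lcm(210, 20) = 420: x ≡ 103 (mod 420).
Verify: 103 mod 21 = 19, 103 mod 10 = 3, 103 mod 20 = 3.

x ≡ 103 (mod 420).


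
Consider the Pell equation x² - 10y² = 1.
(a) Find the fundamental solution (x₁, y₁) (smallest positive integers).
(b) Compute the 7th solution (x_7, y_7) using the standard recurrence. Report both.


Step 1: Find the fundamental solution (x₁, y₁) of x² - 10y² = 1.
  Expand √10 as a continued fraction. a₀ = ⌊√10⌋ = 3; iterate m_{k+1} = d_k·a_k − m_k, d_{k+1} = (10 − m_{k+1}²)/d_k, a_{k+1} = ⌊(a₀ + m_{k+1})/d_{k+1}⌋ (starting m₀ = 0, d₀ = 1), with convergents p_k = a_k·p_{k-1} + p_{k-2}, q_k = a_k·q_{k-1} + q_{k-2} (p₋₁ = 1, q₋₁ = 0):
  k = 0: a₀ = 3; p₀/q₀ = 3/1; p₀² − 10·q₀² = 9 − 10 = -1.
  k = 1: m = 3, d = 1, a = ⌊(3 + 3)/1⌋ = 6; p/q = (6·3 + 1)/(6·1 + 0) = 19/6; p² − 10·q² = 361 − 360 = 1.
  The first convergent with p² − 10·q² = 1 gives the fundamental solution (x₁, y₁) = (19, 6).
Step 2: Apply the recurrence (x_{n+1}, y_{n+1}) = (x₁x_n + 10y₁y_n, x₁y_n + y₁x_n) repeatedly.
  From (x_1, y_1) = (19, 6): x_2 = 19·19 + 10·6·6 = 721; y_2 = 19·6 + 6·19 = 228.
  From (x_2, y_2) = (721, 228): x_3 = 19·721 + 10·6·228 = 27379; y_3 = 19·228 + 6·721 = 8658.
  From (x_3, y_3) = (27379, 8658): x_4 = 19·27379 + 10·6·8658 = 1039681; y_4 = 19·8658 + 6·27379 = 328776.
  From (x_4, y_4) = (1039681, 328776): x_5 = 19·1039681 + 10·6·328776 = 39480499; y_5 = 19·328776 + 6·1039681 = 12484830.
  From (x_5, y_5) = (39480499, 12484830): x_6 = 19·39480499 + 10·6·12484830 = 1499219281; y_6 = 19·12484830 + 6·39480499 = 474094764.
  From (x_6, y_6) = (1499219281, 474094764): x_7 = 19·1499219281 + 10·6·474094764 = 56930852179; y_7 = 19·474094764 + 6·1499219281 = 18003116202.
Step 3: Verify x_7² - 10·y_7² = 3241121929827149048041 - 3241121929827149048040 = 1 (should be 1). ✓

(x_1, y_1) = (19, 6); (x_7, y_7) = (56930852179, 18003116202).


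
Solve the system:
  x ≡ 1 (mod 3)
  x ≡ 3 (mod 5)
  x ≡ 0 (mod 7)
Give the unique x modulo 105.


Moduli 3, 5, 7 are pairwise coprime; by CRT there is a unique solution modulo M = 3 · 5 · 7 = 105.
Solve pairwise, accumulating the modulus:
  Start with x ≡ 1 (mod 3).
  Combine with x ≡ 3 (mod 5): since gcd(3, 5) = 1, we get a unique residue mod 15.
    Write x = 1 + 3·t and substitute into x ≡ 3 (mod 5): 3·t ≡ 3 − 1 = 2 (mod 5).
    The inverse of 3 mod 5 is 2 (since 3·2 = 6 = 1·5 + 1), so t ≡ 2·2 = 4 ≡ 4 (mod 5).
    Then x = 1 + 3·4 = 13, valid modulo lcm(3, 5) = 15: x ≡ 13 (mod 15).
  Combine with x ≡ 0 (mod 7): since gcd(15, 7) = 1, we get a unique residue mod 105.
    Write x = 13 + 15·t and substitute into x ≡ 0 (mod 7): 15·t ≡ 0 − 13 = -13 (mod 7).
    Reduce coefficients mod 7: 1·t ≡ 1 (mod 7).
    So t ≡ 1 (mod 7).
    Then x = 13 + 15·1 = 28, valid modulo lcm(15, 7) = 105: x ≡ 28 (mod 105).
Verify: 28 mod 3 = 1 ✓, 28 mod 5 = 3 ✓, 28 mod 7 = 0 ✓.

x ≡ 28 (mod 105).


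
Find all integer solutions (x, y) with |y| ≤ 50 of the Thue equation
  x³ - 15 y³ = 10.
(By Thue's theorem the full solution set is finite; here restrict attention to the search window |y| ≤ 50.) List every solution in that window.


The equation is x³ - 15y³ = 10. For fixed y, x³ = 15·y³ + 10, so a solution requires the RHS to be a perfect cube.
Strategy: iterate y from -50 to 50, compute RHS = 15·y³ + 10, and check whether it is a (positive or negative) perfect cube.
Check small values of y:
  y = 0: RHS = 10 is not a perfect cube.
  y = 1: RHS = 25 is not a perfect cube.
  y = -1: RHS = -5 is not a perfect cube.
  y = 2: RHS = 130 is not a perfect cube.
  y = -2: RHS = -110 is not a perfect cube.
  y = 3: RHS = 415 is not a perfect cube.
  y = -3: RHS = -395 is not a perfect cube.
Continuing the search up to |y| = 50 finds no solutions either.
No (x, y) in the scanned range satisfies the equation.

No integer solutions with |y| ≤ 50.


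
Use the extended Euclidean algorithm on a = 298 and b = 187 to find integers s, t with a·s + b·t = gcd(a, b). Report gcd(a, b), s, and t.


Euclidean algorithm on (298, 187) — divide until remainder is 0:
  298 = 1 · 187 + 111
  187 = 1 · 111 + 76
  111 = 1 · 76 + 35
  76 = 2 · 35 + 6
  35 = 5 · 6 + 5
  6 = 1 · 5 + 1
  5 = 5 · 1 + 0
gcd(298, 187) = 1.
Track Bezout coefficients alongside the remainders: start with r₀ = 298 = a·1 + b·0 (s = 1, t = 0) and r₁ = 187 = a·0 + b·1 (s = 0, t = 1); each new remainder r_{k+1} = r_{k-1} − q_k·r_k inherits s_{k+1} = s_{k-1} − q_k·s_k, t_{k+1} = t_{k-1} − q_k·t_k, so r_k = a·s_k + b·t_k at every step:
  q = 1: r = 111, s = 1 − 1·0 = 1, t = 0 − 1·1 = -1  (check: 298·1 + 187·(-1) = 111)
  q = 1: r = 76, s = 0 − 1·1 = -1, t = 1 − 1·(-1) = 2  (check: 298·(-1) + 187·2 = 76)
  q = 1: r = 35, s = 1 − 1·(-1) = 2, t = -1 − 1·2 = -3  (check: 298·2 + 187·(-3) = 35)
  q = 2: r = 6, s = -1 − 2·2 = -5, t = 2 − 2·(-3) = 8  (check: 298·(-5) + 187·8 = 6)
  q = 5: r = 5, s = 2 − 5·(-5) = 27, t = -3 − 5·8 = -43  (check: 298·27 + 187·(-43) = 5)
  q = 1: r = 1, s = -5 − 1·27 = -32, t = 8 − 1·(-43) = 51  (check: 298·(-32) + 187·51 = 1)
The row with r = 1 (the gcd) gives the Bezout coefficients s = -32, t = 51.
Result: 298 · (-32) + 187 · (51) = 1.

gcd(298, 187) = 1; s = -32, t = 51 (check: 298·(-32) + 187·51 = 1).


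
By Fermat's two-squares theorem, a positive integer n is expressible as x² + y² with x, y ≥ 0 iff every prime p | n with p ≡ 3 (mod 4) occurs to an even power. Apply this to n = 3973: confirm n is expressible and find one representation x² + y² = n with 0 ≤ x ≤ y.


Step 1: Factor n = 3973 = 29 · 137.
Step 2: Check the mod-4 condition on each prime factor: 29 ≡ 1 (mod 4), exponent 1; 137 ≡ 1 (mod 4), exponent 1.
All primes ≡ 3 (mod 4) appear to even exponent (or don't appear), so by the two-squares theorem n IS expressible as a sum of two squares.
Step 3: Build a representation. Here n = 29 · 137 is a product of primes ≡ 1 (mod 4). Each prime p ≡ 1 (mod 4) is itself a sum of two squares; find a² by testing p − a² for a perfect square:
  29: 29 − 1² = 28, 29 − 2² = 25 = 5² ⇒ 29 = 2² + 5².
  137: 137 − 1² = 136, 137 − 2² = 133, 137 − 3² = 128, 137 − 4² = 121 = 11² ⇒ 137 = 4² + 11².
  Combine using the Brahmagupta–Fibonacci identity (a² + b²)(c² + d²) = (ac − bd)² + (ad + bc)² = (ac + bd)² + (ad − bc)²:
  29 · 137 = 3973: from (2² + 5²)(4² + 11²), take (2·4 − 5·11, 2·11 + 5·4) = (8 − 55, 22 + 20) = (-47, 42); dropping signs (only squares matter) gives (47, 42); check 47² + 42² = 2209 + 1764 = 3973 ✓.
Step 4: Order so x ≤ y and verify: 42² + 47² = 1764 + 2209 = 3973 = n. ✓

n = 3973 = 42² + 47² (one valid representation with x ≤ y).


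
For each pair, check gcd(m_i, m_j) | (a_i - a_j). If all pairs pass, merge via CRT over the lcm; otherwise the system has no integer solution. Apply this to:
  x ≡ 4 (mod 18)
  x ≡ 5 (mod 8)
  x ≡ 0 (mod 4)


Moduli 18, 8, 4 are not pairwise coprime, so CRT works modulo lcm(m_i) when all pairwise compatibility conditions hold.
Pairwise compatibility: gcd(m_i, m_j) must divide a_i - a_j for every pair.
Merge one congruence at a time:
  Start: x ≡ 4 (mod 18).
  Combine with x ≡ 5 (mod 8): gcd(18, 8) = 2, and 5 - 4 = 1 is NOT divisible by 2.
    ⇒ system is inconsistent (no integer solution).

No solution (the system is inconsistent).


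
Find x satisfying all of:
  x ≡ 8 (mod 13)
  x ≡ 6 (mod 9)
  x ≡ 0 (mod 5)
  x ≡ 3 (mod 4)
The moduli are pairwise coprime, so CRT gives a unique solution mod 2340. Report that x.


Product of moduli M = 13 · 9 · 5 · 4 = 2340.
Merge one congruence at a time:
  Start: x ≡ 8 (mod 13).
  Combine with x ≡ 6 (mod 9); new modulus lcm = 117.
    Write x = 8 + 13·t and substitute into x ≡ 6 (mod 9): 13·t ≡ 6 − 8 = -2 (mod 9).
    Reduce coefficients mod 9: 4·t ≡ 7 (mod 9).
    The inverse of 4 mod 9 is 7 (since 4·7 = 28 = 3·9 + 1), so t ≡ 7·7 = 49 ≡ 4 (mod 9).
    Then x = 8 + 13·4 = 60, valid modulo lcm(13, 9) = 117: x ≡ 60 (mod 117).
  Combine with x ≡ 0 (mod 5); new modulus lcm = 585.
    Write x = 60 + 117·t and substitute into x ≡ 0 (mod 5): 117·t ≡ 0 − 60 = -60 (mod 5).
    Reduce coefficients mod 5: 2·t ≡ 0 (mod 5).
    The inverse of 2 mod 5 is 3 (since 2·3 = 6 = 1·5 + 1), so t ≡ 3·0 = 0 ≡ 0 (mod 5).
    Then x = 60 + 117·0 = 60, valid modulo lcm(117, 5) = 585: x ≡ 60 (mod 585).
  Combine with x ≡ 3 (mod 4); new modulus lcm = 2340.
    Write x = 60 + 585·t and substitute into x ≡ 3 (mod 4): 585·t ≡ 3 − 60 = -57 (mod 4).
    Reduce coefficients mod 4: 1·t ≡ 3 (mod 4).
    So t ≡ 3 (mod 4).
    Then x = 60 + 585·3 = 1815, valid modulo lcm(585, 4) = 2340: x ≡ 1815 (mod 2340).
Verify against each original: 1815 mod 13 = 8, 1815 mod 9 = 6, 1815 mod 5 = 0, 1815 mod 4 = 3.

x ≡ 1815 (mod 2340).


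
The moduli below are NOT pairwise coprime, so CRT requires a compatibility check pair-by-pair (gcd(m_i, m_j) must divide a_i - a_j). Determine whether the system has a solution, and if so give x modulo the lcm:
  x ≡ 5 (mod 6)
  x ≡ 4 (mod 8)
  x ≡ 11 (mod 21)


Moduli 6, 8, 21 are not pairwise coprime, so CRT works modulo lcm(m_i) when all pairwise compatibility conditions hold.
Pairwise compatibility: gcd(m_i, m_j) must divide a_i - a_j for every pair.
Merge one congruence at a time:
  Start: x ≡ 5 (mod 6).
  Combine with x ≡ 4 (mod 8): gcd(6, 8) = 2, and 4 - 5 = -1 is NOT divisible by 2.
    ⇒ system is inconsistent (no integer solution).

No solution (the system is inconsistent).


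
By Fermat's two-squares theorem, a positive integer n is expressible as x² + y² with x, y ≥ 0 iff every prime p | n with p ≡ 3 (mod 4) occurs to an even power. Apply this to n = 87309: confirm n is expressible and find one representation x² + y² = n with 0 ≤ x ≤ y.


Step 1: Factor n = 87309 = 3^2 · 89 · 109.
Step 2: Check the mod-4 condition on each prime factor: 3 ≡ 3 (mod 4), exponent 2 (must be even); 89 ≡ 1 (mod 4), exponent 1; 109 ≡ 1 (mod 4), exponent 1.
All primes ≡ 3 (mod 4) appear to even exponent (or don't appear), so by the two-squares theorem n IS expressible as a sum of two squares.
Step 3: Build a representation. Group n = k² · m with k = 3 and m = 89 · 109 = 9701 (a product of primes ≡ 1 (mod 4)); a representation of m scales to one of n via (k·x)² + (k·y)² = k²(x² + y²). Each prime p ≡ 1 (mod 4) is itself a sum of two squares; find a² by testing p − a² for a perfect square:
  89: 89 − 1² = 88, 89 − 2² = 85, 89 − 3² = 80, 89 − 4² = 73, 89 − 5² = 64 = 8² ⇒ 89 = 5² + 8².
  109: 109 − 1² = 108, 109 − 2² = 105, 109 − 3² = 100 = 10² ⇒ 109 = 3² + 10².
  Combine using the Brahmagupta–Fibonacci identity (a² + b²)(c² + d²) = (ac − bd)² + (ad + bc)² = (ac + bd)² + (ad − bc)²:
  89 · 109 = 9701: from (5² + 8²)(3² + 10²), take (5·3 − 8·10, 5·10 + 8·3) = (15 − 80, 50 + 24) = (-65, 74); dropping signs (only squares matter) gives (65, 74); check 65² + 74² = 4225 + 5476 = 9701 ✓.
  Scale by k = 3: (3·65, 3·74) = (195, 222).
Step 4: Order so x ≤ y and verify: 195² + 222² = 38025 + 49284 = 87309 = n. ✓

n = 87309 = 195² + 222² (one valid representation with x ≤ y).


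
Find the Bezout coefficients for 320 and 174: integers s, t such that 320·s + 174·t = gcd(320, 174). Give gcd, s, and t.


Euclidean algorithm on (320, 174) — divide until remainder is 0:
  320 = 1 · 174 + 146
  174 = 1 · 146 + 28
  146 = 5 · 28 + 6
  28 = 4 · 6 + 4
  6 = 1 · 4 + 2
  4 = 2 · 2 + 0
gcd(320, 174) = 2.
Track Bezout coefficients alongside the remainders: start with r₀ = 320 = a·1 + b·0 (s = 1, t = 0) and r₁ = 174 = a·0 + b·1 (s = 0, t = 1); each new remainder r_{k+1} = r_{k-1} − q_k·r_k inherits s_{k+1} = s_{k-1} − q_k·s_k, t_{k+1} = t_{k-1} − q_k·t_k, so r_k = a·s_k + b·t_k at every step:
  q = 1: r = 146, s = 1 − 1·0 = 1, t = 0 − 1·1 = -1  (check: 320·1 + 174·(-1) = 146)
  q = 1: r = 28, s = 0 − 1·1 = -1, t = 1 − 1·(-1) = 2  (check: 320·(-1) + 174·2 = 28)
  q = 5: r = 6, s = 1 − 5·(-1) = 6, t = -1 − 5·2 = -11  (check: 320·6 + 174·(-11) = 6)
  q = 4: r = 4, s = -1 − 4·6 = -25, t = 2 − 4·(-11) = 46  (check: 320·(-25) + 174·46 = 4)
  q = 1: r = 2, s = 6 − 1·(-25) = 31, t = -11 − 1·46 = -57  (check: 320·31 + 174·(-57) = 2)
The row with r = 2 (the gcd) gives the Bezout coefficients s = 31, t = -57.
Result: 320 · (31) + 174 · (-57) = 2.

gcd(320, 174) = 2; s = 31, t = -57 (check: 320·31 + 174·(-57) = 2).


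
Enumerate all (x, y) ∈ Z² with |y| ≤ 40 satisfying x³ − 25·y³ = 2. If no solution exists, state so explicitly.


The equation is x³ - 25y³ = 2. For fixed y, x³ = 25·y³ + 2, so a solution requires the RHS to be a perfect cube.
Strategy: iterate y from -40 to 40, compute RHS = 25·y³ + 2, and check whether it is a (positive or negative) perfect cube.
Check small values of y:
  y = 0: RHS = 2 is not a perfect cube.
  y = 1: RHS = 27 = (3)³ ⇒ x = 3 works.
  y = -1: RHS = -23 is not a perfect cube.
  y = 2: RHS = 202 is not a perfect cube.
  y = -2: RHS = -198 is not a perfect cube.
  y = 3: RHS = 677 is not a perfect cube.
  y = -3: RHS = -673 is not a perfect cube.
Continuing the search up to |y| = 40 finds no further solutions beyond those listed.
Collected solutions: (3, 1).

Solutions (with |y| ≤ 40): (3, 1).


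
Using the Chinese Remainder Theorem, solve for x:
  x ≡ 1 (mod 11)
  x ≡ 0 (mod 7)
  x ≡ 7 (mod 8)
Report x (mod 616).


Moduli 11, 7, 8 are pairwise coprime; by CRT there is a unique solution modulo M = 11 · 7 · 8 = 616.
Solve pairwise, accumulating the modulus:
  Start with x ≡ 1 (mod 11).
  Combine with x ≡ 0 (mod 7): since gcd(11, 7) = 1, we get a unique residue mod 77.
    Write x = 1 + 11·t and substitute into x ≡ 0 (mod 7): 11·t ≡ 0 − 1 = -1 (mod 7).
    Reduce coefficients mod 7: 4·t ≡ 6 (mod 7).
    The inverse of 4 mod 7 is 2 (since 4·2 = 8 = 1·7 + 1), so t ≡ 2·6 = 12 ≡ 5 (mod 7).
    Then x = 1 + 11·5 = 56, valid modulo lcm(11, 7) = 77: x ≡ 56 (mod 77).
  Combine with x ≡ 7 (mod 8): since gcd(77, 8) = 1, we get a unique residue mod 616.
    Write x = 56 + 77·t and substitute into x ≡ 7 (mod 8): 77·t ≡ 7 − 56 = -49 (mod 8).
    Reduce coefficients mod 8: 5·t ≡ 7 (mod 8).
    The inverse of 5 mod 8 is 5 (since 5·5 = 25 = 3·8 + 1), so t ≡ 5·7 = 35 ≡ 3 (mod 8).
    Then x = 56 + 77·3 = 287, valid modulo lcm(77, 8) = 616: x ≡ 287 (mod 616).
Verify: 287 mod 11 = 1 ✓, 287 mod 7 = 0 ✓, 287 mod 8 = 7 ✓.

x ≡ 287 (mod 616).


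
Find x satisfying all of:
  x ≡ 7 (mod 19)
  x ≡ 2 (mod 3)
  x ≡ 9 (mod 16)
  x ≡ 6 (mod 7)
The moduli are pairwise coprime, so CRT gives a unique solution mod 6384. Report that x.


Product of moduli M = 19 · 3 · 16 · 7 = 6384.
Merge one congruence at a time:
  Start: x ≡ 7 (mod 19).
  Combine with x ≡ 2 (mod 3); new modulus lcm = 57.
    Write x = 7 + 19·t and substitute into x ≡ 2 (mod 3): 19·t ≡ 2 − 7 = -5 (mod 3).
    Reduce coefficients mod 3: 1·t ≡ 1 (mod 3).
    So t ≡ 1 (mod 3).
    Then x = 7 + 19·1 = 26, valid modulo lcm(19, 3) = 57: x ≡ 26 (mod 57).
  Combine with x ≡ 9 (mod 16); new modulus lcm = 912.
    Write x = 26 + 57·t and substitute into x ≡ 9 (mod 16): 57·t ≡ 9 − 26 = -17 (mod 16).
    Reduce coefficients mod 16: 9·t ≡ 15 (mod 16).
    The inverse of 9 mod 16 is 9 (since 9·9 = 81 = 5·16 + 1), so t ≡ 9·15 = 135 ≡ 7 (mod 16).
    Then x = 26 + 57·7 = 425, valid modulo lcm(57, 16) = 912: x ≡ 425 (mod 912).
  Combine with x ≡ 6 (mod 7); new modulus lcm = 6384.
    Write x = 425 + 912·t and substitute into x ≡ 6 (mod 7): 912·t ≡ 6 − 425 = -419 (mod 7).
    Reduce coefficients mod 7: 2·t ≡ 1 (mod 7).
    The inverse of 2 mod 7 is 4 (since 2·4 = 8 = 1·7 + 1), so t ≡ 4·1 = 4 ≡ 4 (mod 7).
    Then x = 425 + 912·4 = 4073, valid modulo lcm(912, 7) = 6384: x ≡ 4073 (mod 6384).
Verify against each original: 4073 mod 19 = 7, 4073 mod 3 = 2, 4073 mod 16 = 9, 4073 mod 7 = 6.

x ≡ 4073 (mod 6384).


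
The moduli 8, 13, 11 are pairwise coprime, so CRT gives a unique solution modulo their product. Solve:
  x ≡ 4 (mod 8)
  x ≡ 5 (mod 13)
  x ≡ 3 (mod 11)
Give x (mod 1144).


Moduli 8, 13, 11 are pairwise coprime; by CRT there is a unique solution modulo M = 8 · 13 · 11 = 1144.
Solve pairwise, accumulating the modulus:
  Start with x ≡ 4 (mod 8).
  Combine with x ≡ 5 (mod 13): since gcd(8, 13) = 1, we get a unique residue mod 104.
    Write x = 4 + 8·t and substitute into x ≡ 5 (mod 13): 8·t ≡ 5 − 4 = 1 (mod 13).
    The inverse of 8 mod 13 is 5 (since 8·5 = 40 = 3·13 + 1), so t ≡ 5·1 = 5 ≡ 5 (mod 13).
    Then x = 4 + 8·5 = 44, valid modulo lcm(8, 13) = 104: x ≡ 44 (mod 104).
  Combine with x ≡ 3 (mod 11): since gcd(104, 11) = 1, we get a unique residue mod 1144.
    Write x = 44 + 104·t and substitute into x ≡ 3 (mod 11): 104·t ≡ 3 − 44 = -41 (mod 11).
    Reduce coefficients mod 11: 5·t ≡ 3 (mod 11).
    The inverse of 5 mod 11 is 9 (since 5·9 = 45 = 4·11 + 1), so t ≡ 9·3 = 27 ≡ 5 (mod 11).
    Then x = 44 + 104·5 = 564, valid modulo lcm(104, 11) = 1144: x ≡ 564 (mod 1144).
Verify: 564 mod 8 = 4 ✓, 564 mod 13 = 5 ✓, 564 mod 11 = 3 ✓.

x ≡ 564 (mod 1144).


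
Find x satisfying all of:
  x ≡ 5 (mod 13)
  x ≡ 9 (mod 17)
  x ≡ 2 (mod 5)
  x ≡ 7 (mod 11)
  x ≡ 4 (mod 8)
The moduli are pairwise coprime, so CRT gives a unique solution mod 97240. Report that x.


Product of moduli M = 13 · 17 · 5 · 11 · 8 = 97240.
Merge one congruence at a time:
  Start: x ≡ 5 (mod 13).
  Combine with x ≡ 9 (mod 17); new modulus lcm = 221.
    Write x = 5 + 13·t and substitute into x ≡ 9 (mod 17): 13·t ≡ 9 − 5 = 4 (mod 17).
    The inverse of 13 mod 17 is 4 (since 13·4 = 52 = 3·17 + 1), so t ≡ 4·4 = 16 ≡ 16 (mod 17).
    Then x = 5 + 13·16 = 213, valid modulo lcm(13, 17) = 221: x ≡ 213 (mod 221).
  Combine with x ≡ 2 (mod 5); new modulus lcm = 1105.
    Write x = 213 + 221·t and substitute into x ≡ 2 (mod 5): 221·t ≡ 2 − 213 = -211 (mod 5).
    Reduce coefficients mod 5: 1·t ≡ 4 (mod 5).
    So t ≡ 4 (mod 5).
    Then x = 213 + 221·4 = 1097, valid modulo lcm(221, 5) = 1105: x ≡ 1097 (mod 1105).
  Combine with x ≡ 7 (mod 11); new modulus lcm = 12155.
    Write x = 1097 + 1105·t and substitute into x ≡ 7 (mod 11): 1105·t ≡ 7 − 1097 = -1090 (mod 11).
    Reduce coefficients mod 11: 5·t ≡ 10 (mod 11).
    The inverse of 5 mod 11 is 9 (since 5·9 = 45 = 4·11 + 1), so t ≡ 9·10 = 90 ≡ 2 (mod 11).
    Then x = 1097 + 1105·2 = 3307, valid modulo lcm(1105, 11) = 12155: x ≡ 3307 (mod 12155).
  Combine with x ≡ 4 (mod 8); new modulus lcm = 97240.
    Write x = 3307 + 12155·t and substitute into x ≡ 4 (mod 8): 12155·t ≡ 4 − 3307 = -3303 (mod 8).
    Reduce coefficients mod 8: 3·t ≡ 1 (mod 8).
    The inverse of 3 mod 8 is 3 (since 3·3 = 9 = 1·8 + 1), so t ≡ 3·1 = 3 ≡ 3 (mod 8).
    Then x = 3307 + 12155·3 = 39772, valid modulo lcm(12155, 8) = 97240: x ≡ 39772 (mod 97240).
Verify against each original: 39772 mod 13 = 5, 39772 mod 17 = 9, 39772 mod 5 = 2, 39772 mod 11 = 7, 39772 mod 8 = 4.

x ≡ 39772 (mod 97240).


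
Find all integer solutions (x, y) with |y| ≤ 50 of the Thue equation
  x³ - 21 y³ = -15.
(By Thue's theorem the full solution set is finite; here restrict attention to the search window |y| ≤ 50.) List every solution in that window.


The equation is x³ - 21y³ = -15. For fixed y, x³ = 21·y³ − 15, so a solution requires the RHS to be a perfect cube.
Strategy: iterate y from -50 to 50, compute RHS = 21·y³ − 15, and check whether it is a (positive or negative) perfect cube.
Check small values of y:
  y = 0: RHS = -15 is not a perfect cube.
  y = 1: RHS = 6 is not a perfect cube.
  y = -1: RHS = -36 is not a perfect cube.
  y = 2: RHS = 153 is not a perfect cube.
  y = -2: RHS = -183 is not a perfect cube.
  y = 3: RHS = 552 is not a perfect cube.
  y = -3: RHS = -582 is not a perfect cube.
Continuing the search up to |y| = 50 finds no solutions either.
No (x, y) in the scanned range satisfies the equation.

No integer solutions with |y| ≤ 50.


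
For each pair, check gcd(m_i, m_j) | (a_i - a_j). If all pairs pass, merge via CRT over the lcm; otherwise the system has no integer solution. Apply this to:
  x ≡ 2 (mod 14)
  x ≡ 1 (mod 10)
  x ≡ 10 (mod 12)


Moduli 14, 10, 12 are not pairwise coprime, so CRT works modulo lcm(m_i) when all pairwise compatibility conditions hold.
Pairwise compatibility: gcd(m_i, m_j) must divide a_i - a_j for every pair.
Merge one congruence at a time:
  Start: x ≡ 2 (mod 14).
  Combine with x ≡ 1 (mod 10): gcd(14, 10) = 2, and 1 - 2 = -1 is NOT divisible by 2.
    ⇒ system is inconsistent (no integer solution).

No solution (the system is inconsistent).


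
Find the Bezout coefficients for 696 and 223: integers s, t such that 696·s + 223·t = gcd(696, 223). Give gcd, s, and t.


Euclidean algorithm on (696, 223) — divide until remainder is 0:
  696 = 3 · 223 + 27
  223 = 8 · 27 + 7
  27 = 3 · 7 + 6
  7 = 1 · 6 + 1
  6 = 6 · 1 + 0
gcd(696, 223) = 1.
Track Bezout coefficients alongside the remainders: start with r₀ = 696 = a·1 + b·0 (s = 1, t = 0) and r₁ = 223 = a·0 + b·1 (s = 0, t = 1); each new remainder r_{k+1} = r_{k-1} − q_k·r_k inherits s_{k+1} = s_{k-1} − q_k·s_k, t_{k+1} = t_{k-1} − q_k·t_k, so r_k = a·s_k + b·t_k at every step:
  q = 3: r = 27, s = 1 − 3·0 = 1, t = 0 − 3·1 = -3  (check: 696·1 + 223·(-3) = 27)
  q = 8: r = 7, s = 0 − 8·1 = -8, t = 1 − 8·(-3) = 25  (check: 696·(-8) + 223·25 = 7)
  q = 3: r = 6, s = 1 − 3·(-8) = 25, t = -3 − 3·25 = -78  (check: 696·25 + 223·(-78) = 6)
  q = 1: r = 1, s = -8 − 1·25 = -33, t = 25 − 1·(-78) = 103  (check: 696·(-33) + 223·103 = 1)
The row with r = 1 (the gcd) gives the Bezout coefficients s = -33, t = 103.
Result: 696 · (-33) + 223 · (103) = 1.

gcd(696, 223) = 1; s = -33, t = 103 (check: 696·(-33) + 223·103 = 1).


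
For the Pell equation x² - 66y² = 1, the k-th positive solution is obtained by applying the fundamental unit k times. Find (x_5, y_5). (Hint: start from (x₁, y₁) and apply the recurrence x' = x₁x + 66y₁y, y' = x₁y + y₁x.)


Step 1: Find the fundamental solution (x₁, y₁) of x² - 66y² = 1.
  Expand √66 as a continued fraction. a₀ = ⌊√66⌋ = 8; iterate m_{k+1} = d_k·a_k − m_k, d_{k+1} = (66 − m_{k+1}²)/d_k, a_{k+1} = ⌊(a₀ + m_{k+1})/d_{k+1}⌋ (starting m₀ = 0, d₀ = 1), with convergents p_k = a_k·p_{k-1} + p_{k-2}, q_k = a_k·q_{k-1} + q_{k-2} (p₋₁ = 1, q₋₁ = 0):
  k = 0: a₀ = 8; p₀/q₀ = 8/1; p₀² − 66·q₀² = 64 − 66 = -2.
  k = 1: m = 8, d = 2, a = ⌊(8 + 8)/2⌋ = 8; p/q = (8·8 + 1)/(8·1 + 0) = 65/8; p² − 66·q² = 4225 − 4224 = 1.
  The first convergent with p² − 66·q² = 1 gives the fundamental solution (x₁, y₁) = (65, 8).
Step 2: Apply the recurrence (x_{n+1}, y_{n+1}) = (x₁x_n + 66y₁y_n, x₁y_n + y₁x_n) repeatedly.
  From (x_1, y_1) = (65, 8): x_2 = 65·65 + 66·8·8 = 8449; y_2 = 65·8 + 8·65 = 1040.
  From (x_2, y_2) = (8449, 1040): x_3 = 65·8449 + 66·8·1040 = 1098305; y_3 = 65·1040 + 8·8449 = 135192.
  From (x_3, y_3) = (1098305, 135192): x_4 = 65·1098305 + 66·8·135192 = 142771201; y_4 = 65·135192 + 8·1098305 = 17573920.
  From (x_4, y_4) = (142771201, 17573920): x_5 = 65·142771201 + 66·8·17573920 = 18559157825; y_5 = 65·17573920 + 8·142771201 = 2284474408.
Step 3: Verify x_5² - 66·y_5² = 344442339173258730625 - 344442339173258730624 = 1 (should be 1). ✓

(x_1, y_1) = (65, 8); (x_5, y_5) = (18559157825, 2284474408).


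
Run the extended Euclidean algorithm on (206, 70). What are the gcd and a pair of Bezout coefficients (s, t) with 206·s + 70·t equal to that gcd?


Euclidean algorithm on (206, 70) — divide until remainder is 0:
  206 = 2 · 70 + 66
  70 = 1 · 66 + 4
  66 = 16 · 4 + 2
  4 = 2 · 2 + 0
gcd(206, 70) = 2.
Track Bezout coefficients alongside the remainders: start with r₀ = 206 = a·1 + b·0 (s = 1, t = 0) and r₁ = 70 = a·0 + b·1 (s = 0, t = 1); each new remainder r_{k+1} = r_{k-1} − q_k·r_k inherits s_{k+1} = s_{k-1} − q_k·s_k, t_{k+1} = t_{k-1} − q_k·t_k, so r_k = a·s_k + b·t_k at every step:
  q = 2: r = 66, s = 1 − 2·0 = 1, t = 0 − 2·1 = -2  (check: 206·1 + 70·(-2) = 66)
  q = 1: r = 4, s = 0 − 1·1 = -1, t = 1 − 1·(-2) = 3  (check: 206·(-1) + 70·3 = 4)
  q = 16: r = 2, s = 1 − 16·(-1) = 17, t = -2 − 16·3 = -50  (check: 206·17 + 70·(-50) = 2)
The row with r = 2 (the gcd) gives the Bezout coefficients s = 17, t = -50.
Result: 206 · (17) + 70 · (-50) = 2.

gcd(206, 70) = 2; s = 17, t = -50 (check: 206·17 + 70·(-50) = 2).


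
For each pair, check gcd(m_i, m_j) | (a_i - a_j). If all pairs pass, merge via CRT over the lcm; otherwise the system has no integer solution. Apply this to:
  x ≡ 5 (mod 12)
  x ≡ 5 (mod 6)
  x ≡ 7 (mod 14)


Moduli 12, 6, 14 are not pairwise coprime, so CRT works modulo lcm(m_i) when all pairwise compatibility conditions hold.
Pairwise compatibility: gcd(m_i, m_j) must divide a_i - a_j for every pair.
Merge one congruence at a time:
  Start: x ≡ 5 (mod 12).
  Combine with x ≡ 5 (mod 6): gcd(12, 6) = 6; 5 - 5 = 0, which IS divisible by 6, so compatible.
    Write x = 5 + 12·t and substitute into x ≡ 5 (mod 6): 12·t ≡ 5 − 5 = 0 (mod 6).
    Divide the congruence (and modulus) by g = 6: 2·t ≡ 0 (mod 1).
    Modulo 1 every t works; take t = 0.
    Then x = 5 + 12·0 = 5, valid modulo lcm(12, 6) = 12: x ≡ 5 (mod 12).
  Combine with x ≡ 7 (mod 14): gcd(12, 14) = 2; 7 - 5 = 2, which IS divisible by 2, so compatible.
    Write x = 5 + 12·t and substitute into x ≡ 7 (mod 14): 12·t ≡ 7 − 5 = 2 (mod 14).
    Divide the congruence (and modulus) by g = 2: 6·t ≡ 1 (mod 7).
    The inverse of 6 mod 7 is 6 (since 6·6 = 36 = 5·7 + 1), so t ≡ 6·1 = 6 ≡ 6 (mod 7).
    Then x = 5 + 12·6 = 77, valid modulo lcm(12, 14) = 84: x ≡ 77 (mod 84).
Verify: 77 mod 12 = 5, 77 mod 6 = 5, 77 mod 14 = 7.

x ≡ 77 (mod 84).


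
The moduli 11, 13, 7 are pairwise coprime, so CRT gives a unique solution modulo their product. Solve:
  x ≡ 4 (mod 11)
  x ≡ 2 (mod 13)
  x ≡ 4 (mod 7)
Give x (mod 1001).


Moduli 11, 13, 7 are pairwise coprime; by CRT there is a unique solution modulo M = 11 · 13 · 7 = 1001.
Solve pairwise, accumulating the modulus:
  Start with x ≡ 4 (mod 11).
  Combine with x ≡ 2 (mod 13): since gcd(11, 13) = 1, we get a unique residue mod 143.
    Write x = 4 + 11·t and substitute into x ≡ 2 (mod 13): 11·t ≡ 2 − 4 = -2 (mod 13).
    Reduce coefficients mod 13: 11·t ≡ 11 (mod 13).
    The inverse of 11 mod 13 is 6 (since 11·6 = 66 = 5·13 + 1), so t ≡ 6·11 = 66 ≡ 1 (mod 13).
    Then x = 4 + 11·1 = 15, valid modulo lcm(11, 13) = 143: x ≡ 15 (mod 143).
  Combine with x ≡ 4 (mod 7): since gcd(143, 7) = 1, we get a unique residue mod 1001.
    Write x = 15 + 143·t and substitute into x ≡ 4 (mod 7): 143·t ≡ 4 − 15 = -11 (mod 7).
    Reduce coefficients mod 7: 3·t ≡ 3 (mod 7).
    The inverse of 3 mod 7 is 5 (since 3·5 = 15 = 2·7 + 1), so t ≡ 5·3 = 15 ≡ 1 (mod 7).
    Then x = 15 + 143·1 = 158, valid modulo lcm(143, 7) = 1001: x ≡ 158 (mod 1001).
Verify: 158 mod 11 = 4 ✓, 158 mod 13 = 2 ✓, 158 mod 7 = 4 ✓.

x ≡ 158 (mod 1001).


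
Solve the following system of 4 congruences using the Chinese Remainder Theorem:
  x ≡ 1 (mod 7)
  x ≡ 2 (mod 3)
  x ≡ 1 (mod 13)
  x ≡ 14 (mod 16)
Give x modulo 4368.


Product of moduli M = 7 · 3 · 13 · 16 = 4368.
Merge one congruence at a time:
  Start: x ≡ 1 (mod 7).
  Combine with x ≡ 2 (mod 3); new modulus lcm = 21.
    Write x = 1 + 7·t and substitute into x ≡ 2 (mod 3): 7·t ≡ 2 − 1 = 1 (mod 3).
    Reduce coefficients mod 3: 1·t ≡ 1 (mod 3).
    So t ≡ 1 (mod 3).
    Then x = 1 + 7·1 = 8, valid modulo lcm(7, 3) = 21: x ≡ 8 (mod 21).
  Combine with x ≡ 1 (mod 13); new modulus lcm = 273.
    Write x = 8 + 21·t and substitute into x ≡ 1 (mod 13): 21·t ≡ 1 − 8 = -7 (mod 13).
    Reduce coefficients mod 13: 8·t ≡ 6 (mod 13).
    The inverse of 8 mod 13 is 5 (since 8·5 = 40 = 3·13 + 1), so t ≡ 5·6 = 30 ≡ 4 (mod 13).
    Then x = 8 + 21·4 = 92, valid modulo lcm(21, 13) = 273: x ≡ 92 (mod 273).
  Combine with x ≡ 14 (mod 16); new modulus lcm = 4368.
    Write x = 92 + 273·t and substitute into x ≡ 14 (mod 16): 273·t ≡ 14 − 92 = -78 (mod 16).
    Reduce coefficients mod 16: 1·t ≡ 2 (mod 16).
    So t ≡ 2 (mod 16).
    Then x = 92 + 273·2 = 638, valid modulo lcm(273, 16) = 4368: x ≡ 638 (mod 4368).
Verify against each original: 638 mod 7 = 1, 638 mod 3 = 2, 638 mod 13 = 1, 638 mod 16 = 14.

x ≡ 638 (mod 4368).


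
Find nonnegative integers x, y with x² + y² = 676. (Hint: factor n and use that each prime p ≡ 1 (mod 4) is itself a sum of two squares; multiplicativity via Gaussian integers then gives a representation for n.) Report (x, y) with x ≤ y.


Step 1: Factor n = 676 = 2^2 · 13^2.
Step 2: Check the mod-4 condition on each prime factor: 2 = 2 (special); 13 ≡ 1 (mod 4), exponent 2.
All primes ≡ 3 (mod 4) appear to even exponent (or don't appear), so by the two-squares theorem n IS expressible as a sum of two squares.
Step 3: Build a representation. Group n = k² · m with k = 2 and m = 13 · 13 = 169 (a product of primes ≡ 1 (mod 4)); a representation of m scales to one of n via (k·x)² + (k·y)² = k²(x² + y²). Each prime p ≡ 1 (mod 4) is itself a sum of two squares; find a² by testing p − a² for a perfect square:
  13: 13 − 1² = 12, 13 − 2² = 9 = 3² ⇒ 13 = 2² + 3².
  Combine using the Brahmagupta–Fibonacci identity (a² + b²)(c² + d²) = (ac − bd)² + (ad + bc)² = (ac + bd)² + (ad − bc)²:
  13 · 13 = 169: from (2² + 3²)(2² + 3²), take (2·2 − 3·3, 2·3 + 3·2) = (4 − 9, 6 + 6) = (-5, 12); dropping signs (only squares matter) gives (5, 12); check 5² + 12² = 25 + 144 = 169 ✓.
  Scale by k = 2: (2·5, 2·12) = (10, 24).
Step 4: Order so x ≤ y and verify: 10² + 24² = 100 + 576 = 676 = n. ✓

n = 676 = 10² + 24² (one valid representation with x ≤ y).


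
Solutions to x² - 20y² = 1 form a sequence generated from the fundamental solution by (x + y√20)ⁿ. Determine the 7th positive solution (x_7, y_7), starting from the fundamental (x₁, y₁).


Step 1: Find the fundamental solution (x₁, y₁) of x² - 20y² = 1.
  Expand √20 as a continued fraction. a₀ = ⌊√20⌋ = 4; iterate m_{k+1} = d_k·a_k − m_k, d_{k+1} = (20 − m_{k+1}²)/d_k, a_{k+1} = ⌊(a₀ + m_{k+1})/d_{k+1}⌋ (starting m₀ = 0, d₀ = 1), with convergents p_k = a_k·p_{k-1} + p_{k-2}, q_k = a_k·q_{k-1} + q_{k-2} (p₋₁ = 1, q₋₁ = 0):
  k = 0: a₀ = 4; p₀/q₀ = 4/1; p₀² − 20·q₀² = 16 − 20 = -4.
  k = 1: m = 4, d = 4, a = ⌊(4 + 4)/4⌋ = 2; p/q = (2·4 + 1)/(2·1 + 0) = 9/2; p² − 20·q² = 81 − 80 = 1.
  The first convergent with p² − 20·q² = 1 gives the fundamental solution (x₁, y₁) = (9, 2).
Step 2: Apply the recurrence (x_{n+1}, y_{n+1}) = (x₁x_n + 20y₁y_n, x₁y_n + y₁x_n) repeatedly.
  From (x_1, y_1) = (9, 2): x_2 = 9·9 + 20·2·2 = 161; y_2 = 9·2 + 2·9 = 36.
  From (x_2, y_2) = (161, 36): x_3 = 9·161 + 20·2·36 = 2889; y_3 = 9·36 + 2·161 = 646.
  From (x_3, y_3) = (2889, 646): x_4 = 9·2889 + 20·2·646 = 51841; y_4 = 9·646 + 2·2889 = 11592.
  From (x_4, y_4) = (51841, 11592): x_5 = 9·51841 + 20·2·11592 = 930249; y_5 = 9·11592 + 2·51841 = 208010.
  From (x_5, y_5) = (930249, 208010): x_6 = 9·930249 + 20·2·208010 = 16692641; y_6 = 9·208010 + 2·930249 = 3732588.
  From (x_6, y_6) = (16692641, 3732588): x_7 = 9·16692641 + 20·2·3732588 = 299537289; y_7 = 9·3732588 + 2·16692641 = 66978574.
Step 3: Verify x_7² - 20·y_7² = 89722587501469521 - 89722587501469520 = 1 (should be 1). ✓

(x_1, y_1) = (9, 2); (x_7, y_7) = (299537289, 66978574).


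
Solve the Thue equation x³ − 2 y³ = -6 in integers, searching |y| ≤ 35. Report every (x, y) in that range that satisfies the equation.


The equation is x³ - 2y³ = -6. For fixed y, x³ = 2·y³ − 6, so a solution requires the RHS to be a perfect cube.
Strategy: iterate y from -35 to 35, compute RHS = 2·y³ − 6, and check whether it is a (positive or negative) perfect cube.
Check small values of y:
  y = 0: RHS = -6 is not a perfect cube.
  y = 1: RHS = -4 is not a perfect cube.
  y = -1: RHS = -8 = (-2)³ ⇒ x = -2 works.
  y = 2: RHS = 10 is not a perfect cube.
  y = -2: RHS = -22 is not a perfect cube.
  y = 3: RHS = 48 is not a perfect cube.
  y = -3: RHS = -60 is not a perfect cube.
Continuing the search up to |y| = 35 finds no further solutions beyond those listed.
Collected solutions: (-2, -1).

Solutions (with |y| ≤ 35): (-2, -1).


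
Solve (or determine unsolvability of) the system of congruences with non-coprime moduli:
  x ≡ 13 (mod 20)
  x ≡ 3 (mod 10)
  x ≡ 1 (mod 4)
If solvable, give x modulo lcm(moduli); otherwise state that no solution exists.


Moduli 20, 10, 4 are not pairwise coprime, so CRT works modulo lcm(m_i) when all pairwise compatibility conditions hold.
Pairwise compatibility: gcd(m_i, m_j) must divide a_i - a_j for every pair.
Merge one congruence at a time:
  Start: x ≡ 13 (mod 20).
  Combine with x ≡ 3 (mod 10): gcd(20, 10) = 10; 3 - 13 = -10, which IS divisible by 10, so compatible.
    Write x = 13 + 20·t and substitute into x ≡ 3 (mod 10): 20·t ≡ 3 − 13 = -10 (mod 10).
    Divide the congruence (and modulus) by g = 10: 2·t ≡ -1 (mod 1).
    Modulo 1 every t works; take t = 0.
    Then x = 13 + 20·0 = 13, valid modulo lcm(20, 10) = 20: x ≡ 13 (mod 20).
  Combine with x ≡ 1 (mod 4): gcd(20, 4) = 4; 1 - 13 = -12, which IS divisible by 4, so compatible.
    Write x = 13 + 20·t and substitute into x ≡ 1 (mod 4): 20·t ≡ 1 − 13 = -12 (mod 4).
    Divide the congruence (and modulus) by g = 4: 5·t ≡ -3 (mod 1).
    Modulo 1 every t works; take t = 0.
    Then x = 13 + 20·0 = 13, valid modulo lcm(20, 4) = 20: x ≡ 13 (mod 20).
Verify: 13 mod 20 = 13, 13 mod 10 = 3, 13 mod 4 = 1.

x ≡ 13 (mod 20).


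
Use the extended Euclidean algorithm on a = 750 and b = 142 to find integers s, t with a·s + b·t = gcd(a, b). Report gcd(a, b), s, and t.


Euclidean algorithm on (750, 142) — divide until remainder is 0:
  750 = 5 · 142 + 40
  142 = 3 · 40 + 22
  40 = 1 · 22 + 18
  22 = 1 · 18 + 4
  18 = 4 · 4 + 2
  4 = 2 · 2 + 0
gcd(750, 142) = 2.
Track Bezout coefficients alongside the remainders: start with r₀ = 750 = a·1 + b·0 (s = 1, t = 0) and r₁ = 142 = a·0 + b·1 (s = 0, t = 1); each new remainder r_{k+1} = r_{k-1} − q_k·r_k inherits s_{k+1} = s_{k-1} − q_k·s_k, t_{k+1} = t_{k-1} − q_k·t_k, so r_k = a·s_k + b·t_k at every step:
  q = 5: r = 40, s = 1 − 5·0 = 1, t = 0 − 5·1 = -5  (check: 750·1 + 142·(-5) = 40)
  q = 3: r = 22, s = 0 − 3·1 = -3, t = 1 − 3·(-5) = 16  (check: 750·(-3) + 142·16 = 22)
  q = 1: r = 18, s = 1 − 1·(-3) = 4, t = -5 − 1·16 = -21  (check: 750·4 + 142·(-21) = 18)
  q = 1: r = 4, s = -3 − 1·4 = -7, t = 16 − 1·(-21) = 37  (check: 750·(-7) + 142·37 = 4)
  q = 4: r = 2, s = 4 − 4·(-7) = 32, t = -21 − 4·37 = -169  (check: 750·32 + 142·(-169) = 2)
The row with r = 2 (the gcd) gives the Bezout coefficients s = 32, t = -169.
Result: 750 · (32) + 142 · (-169) = 2.

gcd(750, 142) = 2; s = 32, t = -169 (check: 750·32 + 142·(-169) = 2).


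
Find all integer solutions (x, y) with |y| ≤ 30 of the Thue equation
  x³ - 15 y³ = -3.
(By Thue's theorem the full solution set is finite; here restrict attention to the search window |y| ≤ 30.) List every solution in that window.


The equation is x³ - 15y³ = -3. For fixed y, x³ = 15·y³ − 3, so a solution requires the RHS to be a perfect cube.
Strategy: iterate y from -30 to 30, compute RHS = 15·y³ − 3, and check whether it is a (positive or negative) perfect cube.
Check small values of y:
  y = 0: RHS = -3 is not a perfect cube.
  y = 1: RHS = 12 is not a perfect cube.
  y = -1: RHS = -18 is not a perfect cube.
  y = 2: RHS = 117 is not a perfect cube.
  y = -2: RHS = -123 is not a perfect cube.
  y = 3: RHS = 402 is not a perfect cube.
  y = -3: RHS = -408 is not a perfect cube.
Continuing the search up to |y| = 30 finds no solutions either.
No (x, y) in the scanned range satisfies the equation.

No integer solutions with |y| ≤ 30.


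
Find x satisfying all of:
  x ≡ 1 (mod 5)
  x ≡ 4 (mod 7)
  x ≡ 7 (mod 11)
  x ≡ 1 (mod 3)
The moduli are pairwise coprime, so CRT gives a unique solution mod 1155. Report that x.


Product of moduli M = 5 · 7 · 11 · 3 = 1155.
Merge one congruence at a time:
  Start: x ≡ 1 (mod 5).
  Combine with x ≡ 4 (mod 7); new modulus lcm = 35.
    Write x = 1 + 5·t and substitute into x ≡ 4 (mod 7): 5·t ≡ 4 − 1 = 3 (mod 7).
    The inverse of 5 mod 7 is 3 (since 5·3 = 15 = 2·7 + 1), so t ≡ 3·3 = 9 ≡ 2 (mod 7).
    Then x = 1 + 5·2 = 11, valid modulo lcm(5, 7) = 35: x ≡ 11 (mod 35).
  Combine with x ≡ 7 (mod 11); new modulus lcm = 385.
    Write x = 11 + 35·t and substitute into x ≡ 7 (mod 11): 35·t ≡ 7 − 11 = -4 (mod 11).
    Reduce coefficients mod 11: 2·t ≡ 7 (mod 11).
    The inverse of 2 mod 11 is 6 (since 2·6 = 12 = 1·11 + 1), so t ≡ 6·7 = 42 ≡ 9 (mod 11).
    Then x = 11 + 35·9 = 326, valid modulo lcm(35, 11) = 385: x ≡ 326 (mod 385).
  Combine with x ≡ 1 (mod 3); new modulus lcm = 1155.
    Write x = 326 + 385·t and substitute into x ≡ 1 (mod 3): 385·t ≡ 1 − 326 = -325 (mod 3).
    Reduce coefficients mod 3: 1·t ≡ 2 (mod 3).
    So t ≡ 2 (mod 3).
    Then x = 326 + 385·2 = 1096, valid modulo lcm(385, 3) = 1155: x ≡ 1096 (mod 1155).
Verify against each original: 1096 mod 5 = 1, 1096 mod 7 = 4, 1096 mod 11 = 7, 1096 mod 3 = 1.

x ≡ 1096 (mod 1155).
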